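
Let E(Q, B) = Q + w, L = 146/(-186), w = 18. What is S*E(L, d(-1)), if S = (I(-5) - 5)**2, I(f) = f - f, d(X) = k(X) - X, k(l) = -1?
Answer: 40025/93 ≈ 430.38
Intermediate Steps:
L = -73/93 (L = 146*(-1/186) = -73/93 ≈ -0.78495)
d(X) = -1 - X
I(f) = 0
S = 25 (S = (0 - 5)**2 = (-5)**2 = 25)
E(Q, B) = 18 + Q (E(Q, B) = Q + 18 = 18 + Q)
S*E(L, d(-1)) = 25*(18 - 73/93) = 25*(1601/93) = 40025/93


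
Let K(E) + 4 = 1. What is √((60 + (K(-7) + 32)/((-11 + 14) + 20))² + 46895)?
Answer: 4*√1674546/23 ≈ 225.05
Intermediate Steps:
K(E) = -3 (K(E) = -4 + 1 = -3)
√((60 + (K(-7) + 32)/((-11 + 14) + 20))² + 46895) = √((60 + (-3 + 32)/((-11 + 14) + 20))² + 46895) = √((60 + 29/(3 + 20))² + 46895) = √((60 + 29/23)² + 46895) = √((1409/23)² + 46895) = √(1985281/529 + 46895) = √(26792736/529) = 4*√1674546/23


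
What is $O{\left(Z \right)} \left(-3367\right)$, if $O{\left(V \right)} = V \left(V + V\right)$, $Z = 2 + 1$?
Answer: $-60606$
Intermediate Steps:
$Z = 3$
$O{\left(V \right)} = 2 V^{2}$ ($O{\left(V \right)} = V 2 V = 2 V^{2}$)
$O{\left(Z \right)} \left(-3367\right) = 2 \cdot 3^{2} \left(-3367\right) = 2 \cdot 9 \left(-3367\right) = 18 \left(-3367\right) = -60606$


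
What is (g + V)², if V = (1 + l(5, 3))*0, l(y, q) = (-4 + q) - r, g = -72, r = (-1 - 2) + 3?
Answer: 5184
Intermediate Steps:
r = 0 (r = -3 + 3 = 0)
l(y, q) = -4 + q (l(y, q) = (-4 + q) - 1*0 = (-4 + q) + 0 = -4 + q)
V = 0 (V = (1 + (-4 + 3))*0 = (1 - 1)*0 = 0*0 = 0)
(g + V)² = (-72 + 0)² = (-72)² = 5184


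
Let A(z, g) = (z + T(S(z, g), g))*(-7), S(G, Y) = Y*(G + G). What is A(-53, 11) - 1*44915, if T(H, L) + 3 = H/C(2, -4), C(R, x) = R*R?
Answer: -84965/2 ≈ -42483.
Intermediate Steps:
S(G, Y) = 2*G*Y (S(G, Y) = Y*(2*G) = 2*G*Y)
C(R, x) = R²
T(H, L) = -3 + H/4 (T(H, L) = -3 + H/(2²) = -3 + H/4)
A(z, g) = 21 - 7*z - 7*g*z/2 (A(z, g) = (z + (-3 + (2*z*g)/4))*(-7) = (z + (-3 + (2*g*z)/4))*(-7) = (z + (-3 + g*z/2))*(-7) = (-3 + z + g*z/2)*(-7) = 21 - 7*z - 7*g*z/2)
A(-53, 11) - 1*44915 = (21 - 7*(-53) - 7/2*11*(-53)) - 1*44915 = (21 + 371 + 4081/2) - 44915 = 4865/2 - 44915 = -84965/2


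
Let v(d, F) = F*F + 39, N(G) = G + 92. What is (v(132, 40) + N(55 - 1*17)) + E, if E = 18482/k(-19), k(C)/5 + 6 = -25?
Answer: 255713/155 ≈ 1649.8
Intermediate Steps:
k(C) = -155 (k(C) = -30 + 5*(-25) = -30 - 125 = -155)
E = -18482/155 (E = 18482/(-155) = 18482*(-1/155) = -18482/155 ≈ -119.24)
N(G) = 92 + G
v(d, F) = 39 + F**2 (v(d, F) = F**2 + 39 = 39 + F**2)
(v(132, 40) + N(55 - 1*17)) + E = ((39 + 40**2) + (92 + (55 - 1*17))) - 18482/155 = ((39 + 1600) + (92 + (55 - 17))) - 18482/155 = (1639 + (92 + 38)) - 18482/155 = (1639 + 130) - 18482/155 = 1769 - 18482/155 = 255713/155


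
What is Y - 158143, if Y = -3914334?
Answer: -4072477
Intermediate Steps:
Y - 158143 = -3914334 - 158143 = -4072477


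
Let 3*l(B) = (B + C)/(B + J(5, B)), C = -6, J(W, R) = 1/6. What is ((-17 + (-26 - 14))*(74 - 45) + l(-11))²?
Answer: 11537122921/4225 ≈ 2.7307e+6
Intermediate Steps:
J(W, R) = ⅙
l(B) = (-6 + B)/(3*(⅙ + B)) (l(B) = ((B - 6)/(B + ⅙))/3 = ((-6 + B)/(⅙ + B))/3 = (-6 + B)/(3*(⅙ + B)))
((-17 + (-26 - 14))*(74 - 45) + l(-11))² = ((-17 + (-26 - 14))*(74 - 45) + 2*(-6 - 11)/(1 + 6*(-11)))² = ((-17 - 40)*29 + 2*(-17)/(1 - 66))² = (-57*29 + 2*(-17)/(-65))² = (-1653 + 2*(-1/65)*(-17))² = (-1653 + 34/65)² = (-107411/65)² = 11537122921/4225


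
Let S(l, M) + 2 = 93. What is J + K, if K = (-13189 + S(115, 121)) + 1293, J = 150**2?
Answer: 10695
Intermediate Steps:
S(l, M) = 91 (S(l, M) = -2 + 93 = 91)
J = 22500
K = -11805 (K = (-13189 + 91) + 1293 = -13098 + 1293 = -11805)
J + K = 22500 - 11805 = 10695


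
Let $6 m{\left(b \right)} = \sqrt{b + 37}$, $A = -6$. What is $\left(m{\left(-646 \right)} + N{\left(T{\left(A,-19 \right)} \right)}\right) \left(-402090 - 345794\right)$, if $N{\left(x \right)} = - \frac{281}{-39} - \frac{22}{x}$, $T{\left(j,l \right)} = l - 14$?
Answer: $- \frac{229600388}{39} - \frac{373942 i \sqrt{609}}{3} \approx -5.8872 \cdot 10^{6} - 3.076 \cdot 10^{6} i$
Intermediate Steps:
$T{\left(j,l \right)} = -14 + l$
$N{\left(x \right)} = \frac{281}{39} - \frac{22}{x}$ ($N{\left(x \right)} = \left(-281\right) \left(- \frac{1}{39}\right) - \frac{22}{x} = \frac{281}{39} - \frac{22}{x}$)
$m{\left(b \right)} = \frac{\sqrt{37 + b}}{6}$ ($m{\left(b \right)} = \frac{\sqrt{b + 37}}{6} = \frac{\sqrt{37 + b}}{6}$)
$\left(m{\left(-646 \right)} + N{\left(T{\left(A,-19 \right)} \right)}\right) \left(-402090 - 345794\right) = \left(\frac{\sqrt{37 - 646}}{6} + \left(\frac{281}{39} - \frac{22}{-14 - 19}\right)\right) \left(-402090 - 345794\right) = \left(\frac{\sqrt{-609}}{6} + \left(\frac{281}{39} - \frac{22}{-33}\right)\right) \left(-747884\right) = \left(\frac{i \sqrt{609}}{6} + \left(\frac{281}{39} - - \frac{2}{3}\right)\right) \left(-747884\right) = \left(\frac{i \sqrt{609}}{6} + \left(\frac{281}{39} + \frac{2}{3}\right)\right) \left(-747884\right) = \left(\frac{i \sqrt{609}}{6} + \frac{307}{39}\right) \left(-747884\right) = \left(\frac{307}{39} + \frac{i \sqrt{609}}{6}\right) \left(-747884\right) = - \frac{229600388}{39} - \frac{373942 i \sqrt{609}}{3}$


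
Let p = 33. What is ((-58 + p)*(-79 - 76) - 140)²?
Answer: 13950225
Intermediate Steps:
((-58 + p)*(-79 - 76) - 140)² = ((-58 + 33)*(-79 - 76) - 140)² = (-25*(-155) - 140)² = (3875 - 140)² = 3735² = 13950225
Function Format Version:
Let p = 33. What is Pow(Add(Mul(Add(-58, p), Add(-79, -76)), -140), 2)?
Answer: 13950225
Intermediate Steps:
Pow(Add(Mul(Add(-58, p), Add(-79, -76)), -140), 2) = Pow(Add(Mul(Add(-58, 33), Add(-79, -76)), -140), 2) = Pow(Add(Mul(-25, -155), -140), 2) = Pow(Add(3875, -140), 2) = Pow(3735, 2) = 13950225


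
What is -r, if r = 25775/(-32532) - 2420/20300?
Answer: 30097997/33019980 ≈ 0.91151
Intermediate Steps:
r = -30097997/33019980 (r = 25775*(-1/32532) - 2420*1/20300 = -25775/32532 - 121/1015 = -30097997/33019980 ≈ -0.91151)
-r = -1*(-30097997/33019980) = 30097997/33019980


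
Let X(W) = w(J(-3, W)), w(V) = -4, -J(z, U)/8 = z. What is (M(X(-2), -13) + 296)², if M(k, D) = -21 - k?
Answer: 77841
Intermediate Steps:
J(z, U) = -8*z
X(W) = -4
(M(X(-2), -13) + 296)² = ((-21 - 1*(-4)) + 296)² = ((-21 + 4) + 296)² = (-17 + 296)² = 279² = 77841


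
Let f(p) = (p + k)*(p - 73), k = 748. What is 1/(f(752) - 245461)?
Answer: 1/773039 ≈ 1.2936e-6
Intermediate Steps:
f(p) = (-73 + p)*(748 + p) (f(p) = (p + 748)*(p - 73) = (748 + p)*(-73 + p) = (-73 + p)*(748 + p))
1/(f(752) - 245461) = 1/((-54604 + 752**2 + 675*752) - 245461) = 1/((-54604 + 565504 + 507600) - 245461) = 1/(1018500 - 245461) = 1/773039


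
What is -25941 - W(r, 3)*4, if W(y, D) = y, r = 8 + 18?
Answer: -26045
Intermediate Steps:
r = 26
-25941 - W(r, 3)*4 = -25941 - 26*4 = -25941 - 1*104 = -25941 - 104 = -26045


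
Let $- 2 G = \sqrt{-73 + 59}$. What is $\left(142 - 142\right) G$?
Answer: $0$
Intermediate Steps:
$G = - \frac{i \sqrt{14}}{2}$ ($G = - \frac{\sqrt{-73 + 59}}{2} = - \frac{\sqrt{-14}}{2} = - \frac{i \sqrt{14}}{2} \approx - 1.8708 i$)
$\left(142 - 142\right) G = \left(142 - 142\right) \left(- \frac{i \sqrt{14}}{2}\right) = 0 \left(- \frac{i \sqrt{14}}{2}\right) = 0$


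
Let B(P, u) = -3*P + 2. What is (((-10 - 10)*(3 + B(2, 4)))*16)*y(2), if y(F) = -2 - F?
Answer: -1280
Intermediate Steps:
B(P, u) = 2 - 3*P
(((-10 - 10)*(3 + B(2, 4)))*16)*y(2) = (((-10 - 10)*(3 + (2 - 3*2)))*16)*(-2 - 1*2) = (-20*(3 + (2 - 6))*16)*(-2 - 2) = (-20*(3 - 4)*16)*(-4) = (-20*(-1)*16)*(-4) = (20*16)*(-4) = 320*(-4) = -1280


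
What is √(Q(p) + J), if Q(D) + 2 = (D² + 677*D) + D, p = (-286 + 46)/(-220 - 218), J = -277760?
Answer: I*√1478212338/73 ≈ 526.68*I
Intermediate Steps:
p = 40/73 (p = -240/(-438) = -240*(-1/438) = 40/73 ≈ 0.54795)
Q(D) = -2 + D² + 678*D (Q(D) = -2 + ((D² + 677*D) + D) = -2 + (D² + 678*D) = -2 + D² + 678*D)
√(Q(p) + J) = √((-2 + (40/73)² + 678*(40/73)) - 277760) = √((-2 + 1600/5329 + 27120/73) - 277760) = √(1970702/5329 - 277760) = √(-1478212338/5329) = I*√1478212338/73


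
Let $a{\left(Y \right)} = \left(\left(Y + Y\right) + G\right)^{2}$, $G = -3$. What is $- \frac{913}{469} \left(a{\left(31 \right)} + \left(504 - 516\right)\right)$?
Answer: $- \frac{3167197}{469} \approx -6753.1$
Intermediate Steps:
$a{\left(Y \right)} = \left(-3 + 2 Y\right)^{2}$ ($a{\left(Y \right)} = \left(\left(Y + Y\right) - 3\right)^{2} = \left(2 Y - 3\right)^{2} = \left(-3 + 2 Y\right)^{2}$)
$- \frac{913}{469} \left(a{\left(31 \right)} + \left(504 - 516\right)\right) = - \frac{913}{469} \left(\left(-3 + 2 \cdot 31\right)^{2} + \left(504 - 516\right)\right) = \left(-913\right) \frac{1}{469} \left(\left(-3 + 62\right)^{2} - 12\right) = - \frac{913 \left(59^{2} - 12\right)}{469} = - \frac{913 \left(3481 - 12\right)}{469} = \left(- \frac{913}{469}\right) 3469 = - \frac{3167197}{469}$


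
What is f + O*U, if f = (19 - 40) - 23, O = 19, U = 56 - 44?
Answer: 184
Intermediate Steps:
U = 12
f = -44 (f = -21 - 23 = -44)
f + O*U = -44 + 19*12 = -44 + 228 = 184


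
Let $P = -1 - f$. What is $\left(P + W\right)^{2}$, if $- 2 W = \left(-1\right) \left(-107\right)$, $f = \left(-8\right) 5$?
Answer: $\frac{841}{4} \approx 210.25$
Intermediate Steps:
$f = -40$
$W = - \frac{107}{2}$ ($W = - \frac{\left(-1\right) \left(-107\right)}{2} = \left(- \frac{1}{2}\right) 107 = - \frac{107}{2} \approx -53.5$)
$P = 39$ ($P = -1 - -40 = -1 + 40 = 39$)
$\left(P + W\right)^{2} = \left(39 - \frac{107}{2}\right)^{2} = \left(- \frac{29}{2}\right)^{2} = \frac{841}{4}$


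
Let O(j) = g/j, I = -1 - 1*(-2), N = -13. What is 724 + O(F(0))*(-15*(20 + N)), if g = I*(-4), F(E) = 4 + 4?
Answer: 1553/2 ≈ 776.50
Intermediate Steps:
F(E) = 8
I = 1 (I = -1 + 2 = 1)
g = -4 (g = 1*(-4) = -4)
O(j) = -4/j
724 + O(F(0))*(-15*(20 + N)) = 724 + (-4/8)*(-15*(20 - 13)) = 724 + (-4*⅛)*(-15*7) = 724 - ½*(-105) = 724 + 105/2 = 1553/2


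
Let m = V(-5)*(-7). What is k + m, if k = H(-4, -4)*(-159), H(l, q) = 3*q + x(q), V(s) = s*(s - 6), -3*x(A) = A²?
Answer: 2371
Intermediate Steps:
x(A) = -A²/3
V(s) = s*(-6 + s)
H(l, q) = 3*q - q²/3
m = -385 (m = -5*(-6 - 5)*(-7) = -5*(-11)*(-7) = 55*(-7) = -385)
k = 2756 (k = ((⅓)*(-4)*(9 - 1*(-4)))*(-159) = ((⅓)*(-4)*(9 + 4))*(-159) = ((⅓)*(-4)*13)*(-159) = -52/3*(-159) = 2756)
k + m = 2756 - 385 = 2371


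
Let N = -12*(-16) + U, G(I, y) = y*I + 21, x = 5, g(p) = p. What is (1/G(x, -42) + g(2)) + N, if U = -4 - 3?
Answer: 35342/189 ≈ 186.99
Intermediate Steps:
U = -7
G(I, y) = 21 + I*y (G(I, y) = I*y + 21 = 21 + I*y)
N = 185 (N = -12*(-16) - 7 = 192 - 7 = 185)
(1/G(x, -42) + g(2)) + N = (1/(21 + 5*(-42)) + 2) + 185 = (1/(21 - 210) + 2) + 185 = (1/(-189) + 2) + 185 = (-1/189 + 2) + 185 = 377/189 + 185 = 35342/189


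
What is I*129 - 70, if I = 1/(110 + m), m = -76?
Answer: -2251/34 ≈ -66.206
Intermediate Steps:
I = 1/34 (I = 1/(110 - 76) = 1/34 ≈ 0.029412)
I*129 - 70 = (1/34)*129 - 70 = 129/34 - 70 = -2251/34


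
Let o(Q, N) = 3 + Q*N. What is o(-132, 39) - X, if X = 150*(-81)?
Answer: 7005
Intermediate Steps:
o(Q, N) = 3 + N*Q
X = -12150
o(-132, 39) - X = (3 + 39*(-132)) - 1*(-12150) = (3 - 5148) + 12150 = -5145 + 12150 = 7005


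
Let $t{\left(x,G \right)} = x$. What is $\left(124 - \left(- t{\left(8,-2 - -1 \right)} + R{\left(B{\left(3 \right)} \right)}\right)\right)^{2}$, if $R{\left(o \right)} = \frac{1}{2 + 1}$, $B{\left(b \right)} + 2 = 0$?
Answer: $\frac{156025}{9} \approx 17336.0$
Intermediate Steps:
$B{\left(b \right)} = -2$ ($B{\left(b \right)} = -2 + 0 = -2$)
$R{\left(o \right)} = \frac{1}{3}$
$\left(124 - \left(- t{\left(8,-2 - -1 \right)} + R{\left(B{\left(3 \right)} \right)}\right)\right)^{2} = \left(124 + \left(8 - \frac{1}{3}\right)\right)^{2} = \left(124 + \frac{23}{3}\right)^{2} = \left(\frac{395}{3}\right)^{2} = \frac{156025}{9}$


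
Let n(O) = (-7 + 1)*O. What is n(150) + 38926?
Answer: 38026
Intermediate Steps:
n(O) = -6*O
n(150) + 38926 = -6*150 + 38926 = -900 + 38926 = 38026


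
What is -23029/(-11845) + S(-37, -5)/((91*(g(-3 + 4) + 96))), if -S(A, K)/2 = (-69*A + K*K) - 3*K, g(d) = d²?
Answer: 141848813/104555815 ≈ 1.3567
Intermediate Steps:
S(A, K) = -2*K² + 6*K + 138*A (S(A, K) = -2*((-69*A + K*K) - 3*K) = -2*((-69*A + K²) - 3*K) = -2*((K² - 69*A) - 3*K) = -2*(K² - 69*A - 3*K) = -2*K² + 6*K + 138*A)
-23029/(-11845) + S(-37, -5)/((91*(g(-3 + 4) + 96))) = -23029/(-11845) + (-2*(-5)² + 6*(-5) + 138*(-37))/((91*((-3 + 4)² + 96))) = -23029*(-1/11845) + (-2*25 - 30 - 5106)/((91*(1² + 96))) = 23029/11845 + (-50 - 30 - 5106)/((91*(1 + 96))) = 23029/11845 - 5186/(91*97) = 23029/11845 - 5186/8827 = 141848813/104555815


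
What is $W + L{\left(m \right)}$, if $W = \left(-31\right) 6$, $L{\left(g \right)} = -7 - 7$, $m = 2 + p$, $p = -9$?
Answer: $-200$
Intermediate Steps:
$m = -7$ ($m = 2 - 9 = -7$)
$L{\left(g \right)} = -14$
$W = -186$
$W + L{\left(m \right)} = -186 - 14 = -200$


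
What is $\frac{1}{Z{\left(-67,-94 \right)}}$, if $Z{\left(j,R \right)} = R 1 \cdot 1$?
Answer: $- \frac{1}{94} \approx -0.010638$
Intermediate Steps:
$Z{\left(j,R \right)} = R$ ($Z{\left(j,R \right)} = R 1 = R$)
$\frac{1}{Z{\left(-67,-94 \right)}} = \frac{1}{-94} = - \frac{1}{94}$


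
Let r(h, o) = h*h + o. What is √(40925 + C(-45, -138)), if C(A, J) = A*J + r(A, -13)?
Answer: 7*√1003 ≈ 221.69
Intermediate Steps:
r(h, o) = o + h² (r(h, o) = h² + o = o + h²)
C(A, J) = -13 + A² + A*J (C(A, J) = A*J + (-13 + A²) = -13 + A² + A*J)
√(40925 + C(-45, -138)) = √(40925 + (-13 + (-45)² - 45*(-138))) = √(40925 + (-13 + 2025 + 6210)) = √(40925 + 8222) = √49147 = 7*√1003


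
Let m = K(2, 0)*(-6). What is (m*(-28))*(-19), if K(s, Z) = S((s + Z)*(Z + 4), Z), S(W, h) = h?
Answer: 0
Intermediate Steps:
K(s, Z) = Z
m = 0 (m = 0*(-6) = 0)
(m*(-28))*(-19) = (0*(-28))*(-19) = 0*(-19) = 0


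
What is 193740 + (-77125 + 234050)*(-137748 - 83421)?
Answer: -34706751585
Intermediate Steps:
193740 + (-77125 + 234050)*(-137748 - 83421) = 193740 + 156925*(-221169) = 193740 - 34706945325 = -34706751585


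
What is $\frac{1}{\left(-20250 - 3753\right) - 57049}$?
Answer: $- \frac{1}{81052} \approx -1.2338 \cdot 10^{-5}$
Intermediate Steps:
$\frac{1}{\left(-20250 - 3753\right) - 57049} = \frac{1}{-24003 - 57049} = \frac{1}{-81052} = - \frac{1}{81052}$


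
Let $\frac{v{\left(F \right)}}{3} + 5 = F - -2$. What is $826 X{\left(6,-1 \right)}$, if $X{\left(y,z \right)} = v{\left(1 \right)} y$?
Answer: $-29736$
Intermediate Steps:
$v{\left(F \right)} = -9 + 3 F$ ($v{\left(F \right)} = -15 + 3 \left(F - -2\right) = -15 + 3 \left(F + 2\right) = -15 + 3 \left(2 + F\right) = -15 + \left(6 + 3 F\right) = -9 + 3 F$)
$X{\left(y,z \right)} = - 6 y$ ($X{\left(y,z \right)} = \left(-9 + 3 \cdot 1\right) y = \left(-9 + 3\right) y = - 6 y$)
$826 X{\left(6,-1 \right)} = 826 \left(\left(-6\right) 6\right) = 826 \left(-36\right) = -29736$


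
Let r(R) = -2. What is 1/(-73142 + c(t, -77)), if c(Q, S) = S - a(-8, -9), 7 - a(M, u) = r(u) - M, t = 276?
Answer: -1/73220 ≈ -1.3657e-5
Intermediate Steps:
a(M, u) = 9 + M (a(M, u) = 7 - (-2 - M) = 7 + (2 + M) = 9 + M)
c(Q, S) = -1 + S (c(Q, S) = S - (9 - 8) = S - 1*1 = S - 1 = -1 + S)
1/(-73142 + c(t, -77)) = 1/(-73142 + (-1 - 77)) = 1/(-73142 - 78) = 1/(-73220) = -1/73220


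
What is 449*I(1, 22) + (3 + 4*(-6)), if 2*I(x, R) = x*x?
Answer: 407/2 ≈ 203.50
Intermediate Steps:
I(x, R) = x²/2 (I(x, R) = (x*x)/2 = x²/2)
449*I(1, 22) + (3 + 4*(-6)) = 449*((½)*1²) + (3 + 4*(-6)) = 449*((½)*1) + (3 - 24) = 449*(½) - 21 = 449/2 - 21 = 407/2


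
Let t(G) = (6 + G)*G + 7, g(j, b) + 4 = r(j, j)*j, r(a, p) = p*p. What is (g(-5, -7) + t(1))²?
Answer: 13225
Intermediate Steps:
r(a, p) = p²
g(j, b) = -4 + j³ (g(j, b) = -4 + j²*j = -4 + j³)
t(G) = 7 + G*(6 + G) (t(G) = G*(6 + G) + 7 = 7 + G*(6 + G))
(g(-5, -7) + t(1))² = ((-4 + (-5)³) + (7 + 1² + 6*1))² = ((-4 - 125) + (7 + 1 + 6))² = (-129 + 14)² = (-115)² = 13225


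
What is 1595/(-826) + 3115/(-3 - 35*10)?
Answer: -3136025/291578 ≈ -10.755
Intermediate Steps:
1595/(-826) + 3115/(-3 - 35*10) = 1595*(-1/826) + 3115/(-3 - 350) = -1595/826 + 3115/(-353) = -1595/826 + 3115*(-1/353) = -1595/826 - 3115/353 = -3136025/291578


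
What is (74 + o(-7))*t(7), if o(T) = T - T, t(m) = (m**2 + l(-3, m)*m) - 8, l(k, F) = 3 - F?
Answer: 962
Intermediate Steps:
t(m) = -8 + m**2 + m*(3 - m) (t(m) = (m**2 + (3 - m)*m) - 8 = (m**2 + m*(3 - m)) - 8 = -8 + m**2 + m*(3 - m))
o(T) = 0
(74 + o(-7))*t(7) = (74 + 0)*(-8 + 3*7) = 74*(-8 + 21) = 74*13 = 962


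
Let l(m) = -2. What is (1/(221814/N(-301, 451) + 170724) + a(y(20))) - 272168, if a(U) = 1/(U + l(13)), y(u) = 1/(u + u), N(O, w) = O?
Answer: -1100138494912541/4042122690 ≈ -2.7217e+5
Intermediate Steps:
y(u) = 1/(2*u)
a(U) = 1/(-2 + U) (a(U) = 1/(U - 2) = 1/(-2 + U))
(1/(221814/N(-301, 451) + 170724) + a(y(20))) - 272168 = (1/(221814/(-301) + 170724) + 1/(-2 + (1/2)/20)) - 272168 = (1/(221814*(-1/301) + 170724) + 1/(-2 + (1/2)*(1/20))) - 272168 = (1/(-221814/301 + 170724) + 1/(-2 + 1/40)) - 272168 = (1/(51166110/301) + 1/(-79/40)) - 272168 = (301/51166110 - 40/79) - 272168 = -2046620621/4042122690 - 272168 = -1100138494912541/4042122690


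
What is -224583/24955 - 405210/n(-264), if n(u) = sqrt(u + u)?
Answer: -224583/24955 + 67535*I*sqrt(33)/22 ≈ -8.9995 + 17635.0*I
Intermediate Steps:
n(u) = sqrt(2)*sqrt(u) (n(u) = sqrt(2*u) = sqrt(2)*sqrt(u))
-224583/24955 - 405210/n(-264) = -224583/24955 - 405210*(-I*sqrt(33)/132) = -224583/24955 - (-67535)*I*sqrt(33)/22 = -224583/24955 + 67535*I*sqrt(33)/22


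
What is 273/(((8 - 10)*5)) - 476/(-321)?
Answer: -82873/3210 ≈ -25.817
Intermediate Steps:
273/(((8 - 10)*5)) - 476/(-321) = 273/((-2*5)) - 476*(-1/321) = 273/(-10) + 476/321 = 273*(-⅒) + 476/321 = -273/10 + 476/321 = -82873/3210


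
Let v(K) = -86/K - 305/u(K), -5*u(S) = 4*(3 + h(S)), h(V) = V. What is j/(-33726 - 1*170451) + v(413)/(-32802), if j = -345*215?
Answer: 557332265237861/1534225728811776 ≈ 0.36327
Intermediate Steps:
j = -74175
u(S) = -12/5 - 4*S/5 (u(S) = -4*(3 + S)/5 = -(12 + 4*S)/5 = -12/5 - 4*S/5)
v(K) = -305/(-12/5 - 4*K/5) - 86/K (v(K) = -86/K - 305/(-12/5 - 4*K/5) = -305/(-12/5 - 4*K/5) - 86/K)
j/(-33726 - 1*170451) + v(413)/(-32802) = -74175/(-33726 - 1*170451) + ((1/4)*(-1032 + 1181*413)/(413*(3 + 413)))/(-32802) = -74175/(-33726 - 170451) + ((1/4)*(1/413)*(-1032 + 487753)/416)*(-1/32802) = -74175/(-204177) + ((1/4)*(1/413)*(1/416)*486721)*(-1/32802) = -74175*(-1/204177) + (486721/687232)*(-1/32802) = 24725/68059 - 486721/22542584064 = 557332265237861/1534225728811776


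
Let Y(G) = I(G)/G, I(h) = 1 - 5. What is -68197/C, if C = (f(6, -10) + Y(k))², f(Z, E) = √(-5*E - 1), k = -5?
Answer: -1704925/1521 ≈ -1120.9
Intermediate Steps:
I(h) = -4
Y(G) = -4/G
f(Z, E) = √(-1 - 5*E)
C = 1521/25 (C = (√(-1 - 5*(-10)) - 4/(-5))² = (√(-1 + 50) - 4*(-⅕))² = (√49 + ⅘)² = (7 + ⅘)² = (39/5)² = 1521/25 ≈ 60.840)
-68197/C = -68197/1521/25 = -68197*25/1521 = -1704925/1521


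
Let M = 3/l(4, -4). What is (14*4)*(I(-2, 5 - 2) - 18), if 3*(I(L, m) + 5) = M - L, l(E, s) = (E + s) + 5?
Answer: -18592/15 ≈ -1239.5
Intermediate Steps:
l(E, s) = 5 + E + s
M = 3/5 (M = 3/(5 + 4 - 4) = 3/5 ≈ 0.60000)
I(L, m) = -24/5 - L/3 (I(L, m) = -5 + (3/5 - L)/3 = -5 + (1/5 - L/3) = -24/5 - L/3)
(14*4)*(I(-2, 5 - 2) - 18) = (14*4)*((-24/5 - 1/3*(-2)) - 18) = 56*((-24/5 + 2/3) - 18) = 56*(-62/15 - 18) = 56*(-332/15) = -18592/15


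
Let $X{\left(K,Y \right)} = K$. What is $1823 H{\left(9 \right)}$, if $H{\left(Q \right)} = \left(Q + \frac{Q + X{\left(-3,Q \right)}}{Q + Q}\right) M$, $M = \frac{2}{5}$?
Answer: $\frac{102088}{15} \approx 6805.9$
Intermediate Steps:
$M = \frac{2}{5}$ ($M = 2 \cdot \frac{1}{5} = \frac{2}{5} \approx 0.4$)
$H{\left(Q \right)} = \frac{2 Q}{5} + \frac{-3 + Q}{5 Q}$ ($H{\left(Q \right)} = \left(Q + \frac{Q - 3}{Q + Q}\right) \frac{2}{5} = \left(Q + \frac{-3 + Q}{2 Q}\right) \frac{2}{5} = \frac{2 Q}{5} + \frac{-3 + Q}{5 Q}$)
$1823 H{\left(9 \right)} = 1823 \frac{-3 + 9 \left(1 + 2 \cdot 9\right)}{5 \cdot 9} = 1823 \cdot \frac{1}{5} \cdot \frac{1}{9} \left(-3 + 9 \left(1 + 18\right)\right) = 1823 \cdot \frac{1}{5} \cdot \frac{1}{9} \left(-3 + 9 \cdot 19\right) = 1823 \cdot \frac{1}{5} \cdot \frac{1}{9} \left(-3 + 171\right) = 1823 \cdot \frac{1}{5} \cdot \frac{1}{9} \cdot 168 = 1823 \cdot \frac{56}{15} = \frac{102088}{15}$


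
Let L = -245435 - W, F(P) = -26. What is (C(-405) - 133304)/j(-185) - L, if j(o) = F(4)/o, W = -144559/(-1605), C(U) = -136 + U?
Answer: -29496165541/41730 ≈ -7.0683e+5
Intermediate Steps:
W = 144559/1605 (W = -144559*(-1/1605) = 144559/1605 ≈ 90.068)
j(o) = -26/o
L = -394067734/1605 (L = -245435 - 1*144559/1605 = -245435 - 144559/1605 = -394067734/1605 ≈ -2.4553e+5)
(C(-405) - 133304)/j(-185) - L = ((-136 - 405) - 133304)/((-26/(-185))) - 1*(-394067734/1605) = (-541 - 133304)/((-26*(-1/185))) + 394067734/1605 = -133845/26/185 + 394067734/1605 = -133845*185/26 + 394067734/1605 = -24761325/26 + 394067734/1605 = -29496165541/41730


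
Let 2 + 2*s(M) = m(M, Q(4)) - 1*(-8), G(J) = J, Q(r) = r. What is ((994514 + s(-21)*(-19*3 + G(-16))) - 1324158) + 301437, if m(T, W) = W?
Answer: -28572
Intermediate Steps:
s(M) = 5 (s(M) = -1 + (4 - 1*(-8))/2 = -1 + (4 + 8)/2 = -1 + (½)*12 = -1 + 6 = 5)
((994514 + s(-21)*(-19*3 + G(-16))) - 1324158) + 301437 = ((994514 + 5*(-19*3 - 16)) - 1324158) + 301437 = ((994514 + 5*(-57 - 16)) - 1324158) + 301437 = ((994514 + 5*(-73)) - 1324158) + 301437 = ((994514 - 365) - 1324158) + 301437 = (994149 - 1324158) + 301437 = -330009 + 301437 = -28572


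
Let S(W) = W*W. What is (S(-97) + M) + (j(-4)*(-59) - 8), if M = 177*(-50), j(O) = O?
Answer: 787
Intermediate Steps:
M = -8850
S(W) = W**2
(S(-97) + M) + (j(-4)*(-59) - 8) = ((-97)**2 - 8850) + (-4*(-59) - 8) = (9409 - 8850) + (236 - 8) = 559 + 228 = 787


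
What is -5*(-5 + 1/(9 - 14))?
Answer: 26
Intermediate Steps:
-5*(-5 + 1/(9 - 14)) = -5*(-5 + 1/(-5)) = -5*(-5 - ⅕) = -5*(-26/5) = 26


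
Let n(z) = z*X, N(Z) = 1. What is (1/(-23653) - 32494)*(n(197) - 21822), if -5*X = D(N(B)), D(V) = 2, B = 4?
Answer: 84162648160832/118265 ≈ 7.1164e+8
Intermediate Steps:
X = -⅖ (X = -⅕*2 = -⅖ ≈ -0.40000)
n(z) = -2*z/5 (n(z) = z*(-⅖) = -2*z/5)
(1/(-23653) - 32494)*(n(197) - 21822) = (1/(-23653) - 32494)*(-⅖*197 - 21822) = (-1/23653 - 32494)*(-394/5 - 21822) = -768580583/23653*(-109504/5) = 84162648160832/118265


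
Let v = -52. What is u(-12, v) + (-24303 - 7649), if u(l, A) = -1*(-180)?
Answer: -31772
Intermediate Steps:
u(l, A) = 180
u(-12, v) + (-24303 - 7649) = 180 + (-24303 - 7649) = 180 - 31952 = -31772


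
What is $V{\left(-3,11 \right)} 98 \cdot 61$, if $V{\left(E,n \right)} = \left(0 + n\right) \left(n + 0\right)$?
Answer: $723338$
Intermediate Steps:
$V{\left(E,n \right)} = n^{2}$ ($V{\left(E,n \right)} = n n = n^{2}$)
$V{\left(-3,11 \right)} 98 \cdot 61 = 11^{2} \cdot 98 \cdot 61 = 121 \cdot 98 \cdot 61 = 11858 \cdot 61 = 723338$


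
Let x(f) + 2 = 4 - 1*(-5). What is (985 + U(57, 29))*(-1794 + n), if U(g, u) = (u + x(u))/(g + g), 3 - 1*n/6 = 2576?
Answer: -322600272/19 ≈ -1.6979e+7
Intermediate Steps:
n = -15438 (n = 18 - 6*2576 = 18 - 15456 = -15438)
x(f) = 7 (x(f) = -2 + (4 - 1*(-5)) = -2 + (4 + 5) = -2 + 9 = 7)
U(g, u) = (7 + u)/(2*g) (U(g, u) = (u + 7)/(g + g) = (7 + u)/((2*g)) = (7 + u)*(1/(2*g)) = (7 + u)/(2*g))
(985 + U(57, 29))*(-1794 + n) = (985 + (1/2)*(7 + 29)/57)*(-1794 - 15438) = (985 + (1/2)*(1/57)*36)*(-17232) = (985 + 6/19)*(-17232) = (18721/19)*(-17232) = -322600272/19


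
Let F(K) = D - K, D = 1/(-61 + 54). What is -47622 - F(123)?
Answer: -332492/7 ≈ -47499.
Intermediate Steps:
D = -⅐ (D = 1/(-7) = -⅐ ≈ -0.14286)
F(K) = -⅐ - K
-47622 - F(123) = -47622 - (-⅐ - 1*123) = -47622 - (-⅐ - 123) = -47622 - 1*(-862/7) = -47622 + 862/7 = -332492/7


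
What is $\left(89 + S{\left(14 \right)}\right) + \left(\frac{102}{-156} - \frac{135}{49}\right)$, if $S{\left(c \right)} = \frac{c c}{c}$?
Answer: $\frac{126879}{1274} \approx 99.591$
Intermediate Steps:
$S{\left(c \right)} = c$ ($S{\left(c \right)} = \frac{c^{2}}{c} = c$)
$\left(89 + S{\left(14 \right)}\right) + \left(\frac{102}{-156} - \frac{135}{49}\right) = \left(89 + 14\right) + \left(\frac{102}{-156} - \frac{135}{49}\right) = 103 + \left(102 \left(- \frac{1}{156}\right) - \frac{135}{49}\right) = 103 - \frac{4343}{1274} = \frac{126879}{1274}$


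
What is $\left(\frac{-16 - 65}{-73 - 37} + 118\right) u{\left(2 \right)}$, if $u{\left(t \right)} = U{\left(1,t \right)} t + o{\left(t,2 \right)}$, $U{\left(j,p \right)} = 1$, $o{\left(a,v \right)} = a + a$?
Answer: $\frac{39183}{55} \approx 712.42$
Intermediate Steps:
$o{\left(a,v \right)} = 2 a$
$u{\left(t \right)} = 3 t$ ($u{\left(t \right)} = 1 t + 2 t = t + 2 t = 3 t$)
$\left(\frac{-16 - 65}{-73 - 37} + 118\right) u{\left(2 \right)} = \left(\frac{-16 - 65}{-73 - 37} + 118\right) 3 \cdot 2 = \left(- \frac{81}{-110} + 118\right) 6 = \left(\left(-81\right) \left(- \frac{1}{110}\right) + 118\right) 6 = \left(\frac{81}{110} + 118\right) 6 = \frac{13061}{110} \cdot 6 = \frac{39183}{55}$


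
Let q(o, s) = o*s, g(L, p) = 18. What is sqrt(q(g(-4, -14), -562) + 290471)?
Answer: sqrt(280355) ≈ 529.49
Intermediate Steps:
sqrt(q(g(-4, -14), -562) + 290471) = sqrt(18*(-562) + 290471) = sqrt(-10116 + 290471) = sqrt(280355)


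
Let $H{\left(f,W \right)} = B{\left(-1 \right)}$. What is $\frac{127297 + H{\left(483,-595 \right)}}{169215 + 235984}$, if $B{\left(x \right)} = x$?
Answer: $\frac{127296}{405199} \approx 0.31416$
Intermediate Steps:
$H{\left(f,W \right)} = -1$
$\frac{127297 + H{\left(483,-595 \right)}}{169215 + 235984} = \frac{127297 - 1}{169215 + 235984} = \frac{127296}{405199}$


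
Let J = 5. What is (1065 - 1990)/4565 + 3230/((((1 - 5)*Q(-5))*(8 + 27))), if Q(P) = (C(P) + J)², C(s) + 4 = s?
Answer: -336339/204512 ≈ -1.6446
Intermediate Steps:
C(s) = -4 + s
Q(P) = (1 + P)² (Q(P) = ((-4 + P) + 5)² = (1 + P)²)
(1065 - 1990)/4565 + 3230/((((1 - 5)*Q(-5))*(8 + 27))) = (1065 - 1990)/4565 + 3230/((((1 - 5)*(1 - 5)²)*(8 + 27))) = -925*1/4565 + 3230/((-4*(-4)²*35)) = -185/913 + 3230/((-4*16*35)) = -185/913 + 3230/((-64*35)) = -185/913 + 3230/(-2240) = -185/913 + 3230*(-1/2240) = -185/913 - 323/224 = -336339/204512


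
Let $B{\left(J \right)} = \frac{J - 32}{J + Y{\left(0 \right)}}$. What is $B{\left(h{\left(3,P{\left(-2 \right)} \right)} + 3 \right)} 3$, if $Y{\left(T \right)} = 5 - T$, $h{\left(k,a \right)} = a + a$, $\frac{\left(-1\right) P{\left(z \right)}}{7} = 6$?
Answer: $\frac{339}{76} \approx 4.4605$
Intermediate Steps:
$P{\left(z \right)} = -42$ ($P{\left(z \right)} = \left(-7\right) 6 = -42$)
$h{\left(k,a \right)} = 2 a$
$B{\left(J \right)} = \frac{-32 + J}{5 + J}$ ($B{\left(J \right)} = \frac{J - 32}{J + \left(5 - 0\right)} = \frac{-32 + J}{J + \left(5 + 0\right)} = \frac{-32 + J}{J + 5} = \frac{-32 + J}{5 + J}$)
$B{\left(h{\left(3,P{\left(-2 \right)} \right)} + 3 \right)} 3 = \frac{-32 + \left(2 \left(-42\right) + 3\right)}{5 + \left(2 \left(-42\right) + 3\right)} 3 = \frac{-32 + \left(-84 + 3\right)}{5 + \left(-84 + 3\right)} 3 = \frac{-32 - 81}{5 - 81} \cdot 3 = \frac{1}{-76} \left(-113\right) 3 = \left(- \frac{1}{76}\right) \left(-113\right) 3 = \frac{113}{76} \cdot 3 = \frac{339}{76}$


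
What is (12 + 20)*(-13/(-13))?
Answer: 32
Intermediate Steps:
(12 + 20)*(-13/(-13)) = 32*(-13*(-1/13)) = 32*1 = 32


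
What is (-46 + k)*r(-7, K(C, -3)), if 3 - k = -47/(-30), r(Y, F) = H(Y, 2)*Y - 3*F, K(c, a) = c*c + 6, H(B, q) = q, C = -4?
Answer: 10696/3 ≈ 3565.3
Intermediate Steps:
K(c, a) = 6 + c² (K(c, a) = c² + 6 = 6 + c²)
r(Y, F) = -3*F + 2*Y (r(Y, F) = 2*Y - 3*F = -3*F + 2*Y)
k = 43/30 (k = 3 - (-47)/(-30) = 3 - (-47)*(-1)/30 = 3 - 1*47/30 = 3 - 47/30 = 43/30 ≈ 1.4333)
(-46 + k)*r(-7, K(C, -3)) = (-46 + 43/30)*(-3*(6 + (-4)²) + 2*(-7)) = -1337*(-3*(6 + 16) - 14)/30 = -1337*(-3*22 - 14)/30 = -1337*(-66 - 14)/30 = -1337/30*(-80) = 10696/3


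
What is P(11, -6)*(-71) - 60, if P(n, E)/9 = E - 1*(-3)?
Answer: 1857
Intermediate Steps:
P(n, E) = 27 + 9*E (P(n, E) = 9*(E - 1*(-3)) = 9*(E + 3) = 9*(3 + E) = 27 + 9*E)
P(11, -6)*(-71) - 60 = (27 + 9*(-6))*(-71) - 60 = (27 - 54)*(-71) - 60 = -27*(-71) - 60 = 1917 - 60 = 1857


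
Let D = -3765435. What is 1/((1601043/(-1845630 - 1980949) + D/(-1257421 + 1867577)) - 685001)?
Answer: -2334810136324/1599362663812565897 ≈ -1.4598e-6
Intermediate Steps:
1/((1601043/(-1845630 - 1980949) + D/(-1257421 + 1867577)) - 685001) = 1/((1601043/(-1845630 - 1980949) - 3765435/(-1257421 + 1867577)) - 685001) = 1/((1601043/(-3826579) - 3765435/610156) - 685001) = 1/((1601043*(-1/3826579) - 3765435*1/610156) - 685001) = 1/((-1601043/3826579 - 3765435/610156) - 685001) = 1/(-15385620489573/2334810136324 - 685001) = 1/(-1599362663812565897/2334810136324) = -2334810136324/1599362663812565897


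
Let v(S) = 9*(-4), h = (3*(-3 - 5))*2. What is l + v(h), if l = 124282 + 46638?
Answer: 170884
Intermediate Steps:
h = -48 (h = (3*(-8))*2 = -24*2 = -48)
l = 170920
v(S) = -36
l + v(h) = 170920 - 36 = 170884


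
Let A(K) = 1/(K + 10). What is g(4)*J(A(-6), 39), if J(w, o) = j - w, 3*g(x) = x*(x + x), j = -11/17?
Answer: -488/51 ≈ -9.5686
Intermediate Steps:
j = -11/17 (j = -11*1/17 = -11/17 ≈ -0.64706)
A(K) = 1/(10 + K)
g(x) = 2*x²/3 (g(x) = (x*(x + x))/3 = (x*(2*x))/3 = (2*x²)/3 = 2*x²/3)
J(w, o) = -11/17 - w
g(4)*J(A(-6), 39) = ((⅔)*4²)*(-11/17 - 1/(10 - 6)) = ((⅔)*16)*(-11/17 - 1/4) = 32*(-11/17 - 1*¼)/3 = 32*(-11/17 - ¼)/3 = (32/3)*(-61/68) = -488/51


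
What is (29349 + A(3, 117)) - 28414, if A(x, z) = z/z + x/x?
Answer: 937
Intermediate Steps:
A(x, z) = 2 (A(x, z) = 1 + 1 = 2)
(29349 + A(3, 117)) - 28414 = (29349 + 2) - 28414 = 29351 - 28414 = 937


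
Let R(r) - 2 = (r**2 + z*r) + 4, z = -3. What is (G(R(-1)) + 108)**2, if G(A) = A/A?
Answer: 11881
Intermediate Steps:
R(r) = 6 + r**2 - 3*r (R(r) = 2 + ((r**2 - 3*r) + 4) = 2 + (4 + r**2 - 3*r) = 6 + r**2 - 3*r)
G(A) = 1
(G(R(-1)) + 108)**2 = (1 + 108)**2 = 109**2 = 11881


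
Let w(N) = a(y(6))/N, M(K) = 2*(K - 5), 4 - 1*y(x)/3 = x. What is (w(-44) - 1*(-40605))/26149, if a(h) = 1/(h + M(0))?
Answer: 28585921/18408896 ≈ 1.5528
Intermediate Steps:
y(x) = 12 - 3*x
M(K) = -10 + 2*K (M(K) = 2*(-5 + K) = -10 + 2*K)
a(h) = 1/(-10 + h) (a(h) = 1/(h + (-10 + 2*0)) = 1/(h + (-10 + 0)) = 1/(h - 10) = 1/(-10 + h))
w(N) = -1/(16*N) (w(N) = 1/((-10 + (12 - 3*6))*N) = 1/((-10 + (12 - 18))*N) = 1/((-10 - 6)*N) = 1/((-16)*N) = -1/(16*N))
(w(-44) - 1*(-40605))/26149 = (-1/16/(-44) - 1*(-40605))/26149 = (-1/16*(-1/44) + 40605)*(1/26149) = (1/704 + 40605)*(1/26149) = (28585921/704)*(1/26149) = 28585921/18408896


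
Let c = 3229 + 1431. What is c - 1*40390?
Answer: -35730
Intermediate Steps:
c = 4660
c - 1*40390 = 4660 - 1*40390 = 4660 - 40390 = -35730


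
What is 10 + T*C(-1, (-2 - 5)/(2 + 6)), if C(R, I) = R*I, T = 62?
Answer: 257/4 ≈ 64.250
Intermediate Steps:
C(R, I) = I*R
10 + T*C(-1, (-2 - 5)/(2 + 6)) = 10 + 62*(((-2 - 5)/(2 + 6))*(-1)) = 10 + 62*(-7/8*(-1)) = 10 + 62*(7/8) = 10 + 217/4 = 257/4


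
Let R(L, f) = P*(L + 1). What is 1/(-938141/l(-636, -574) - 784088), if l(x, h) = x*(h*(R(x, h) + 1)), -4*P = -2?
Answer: -115542756/90595687528387 ≈ -1.2754e-6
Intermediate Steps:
P = 1/2 (P = -1/4*(-2) = 1/2 ≈ 0.50000)
R(L, f) = 1/2 + L/2 (R(L, f) = (L + 1)/2 = (1 + L)/2 = 1/2 + L/2)
l(x, h) = h*x*(3/2 + x/2) (l(x, h) = x*(h*((1/2 + x/2) + 1)) = x*(h*(3/2 + x/2)) = h*x*(3/2 + x/2))
1/(-938141/l(-636, -574) - 784088) = 1/(-938141*1/(182532*(3 - 636)) - 784088) = 1/(-938141/((1/2)*(-574)*(-636)*(-633)) - 784088) = 1/(-938141/(-115542756) - 784088) = 1/(-938141*(-1/115542756) - 784088) = 1/(938141/115542756 - 784088) = 1/(-90595687528387/115542756) = -115542756/90595687528387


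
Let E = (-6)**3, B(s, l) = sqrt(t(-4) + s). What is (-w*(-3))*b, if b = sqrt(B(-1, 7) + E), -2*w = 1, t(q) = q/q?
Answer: -9*I*sqrt(6) ≈ -22.045*I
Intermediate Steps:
t(q) = 1
B(s, l) = sqrt(1 + s)
w = -1/2 (w = -1/2*1 = -1/2 ≈ -0.50000)
E = -216
b = 6*I*sqrt(6) (b = sqrt(sqrt(1 - 1) - 216) = sqrt(sqrt(0) - 216) = sqrt(0 - 216) = sqrt(-216) = 6*I*sqrt(6) ≈ 14.697*I)
(-w*(-3))*b = (-1*(-1/2)*(-3))*(6*I*sqrt(6)) = ((1/2)*(-3))*(6*I*sqrt(6)) = -9*I*sqrt(6)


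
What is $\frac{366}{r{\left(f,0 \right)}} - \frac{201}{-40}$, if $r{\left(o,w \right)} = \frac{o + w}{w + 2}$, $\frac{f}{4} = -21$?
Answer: $- \frac{1033}{280} \approx -3.6893$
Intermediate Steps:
$f = -84$ ($f = 4 \left(-21\right) = -84$)
$r{\left(o,w \right)} = \frac{o + w}{2 + w}$
$\frac{366}{r{\left(f,0 \right)}} - \frac{201}{-40} = \frac{366}{\frac{1}{2 + 0} \left(-84 + 0\right)} - \frac{201}{-40} = \frac{366}{\frac{1}{2} \left(-84\right)} - - \frac{201}{40} = \frac{366}{\frac{1}{2} \left(-84\right)} + \frac{201}{40} = \frac{366}{-42} + \frac{201}{40} = 366 \left(- \frac{1}{42}\right) + \frac{201}{40} = - \frac{61}{7} + \frac{201}{40} = - \frac{1033}{280}$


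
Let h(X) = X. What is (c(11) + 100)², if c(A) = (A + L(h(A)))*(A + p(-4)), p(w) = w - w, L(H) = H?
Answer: 116964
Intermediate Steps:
p(w) = 0
c(A) = 2*A² (c(A) = (A + A)*(A + 0) = (2*A)*A = 2*A²)
(c(11) + 100)² = (2*11² + 100)² = (2*121 + 100)² = (242 + 100)² = 342² = 116964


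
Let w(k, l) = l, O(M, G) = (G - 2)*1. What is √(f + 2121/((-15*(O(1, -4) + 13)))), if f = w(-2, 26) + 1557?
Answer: √39070/5 ≈ 39.532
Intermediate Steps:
O(M, G) = -2 + G (O(M, G) = (-2 + G)*1 = -2 + G)
f = 1583 (f = 26 + 1557 = 1583)
√(f + 2121/((-15*(O(1, -4) + 13)))) = √(1583 + 2121/((-15*((-2 - 4) + 13)))) = √(1583 + 2121/((-15*(-6 + 13)))) = √(1583 + 2121/((-15*7))) = √(1583 + 2121/(-105)) = √(1583 + 2121*(-1/105)) = √(1583 - 101/5) = √(7814/5) = √39070/5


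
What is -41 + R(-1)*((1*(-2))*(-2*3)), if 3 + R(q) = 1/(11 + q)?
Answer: -379/5 ≈ -75.800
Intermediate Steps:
R(q) = -3 + 1/(11 + q)
-41 + R(-1)*((1*(-2))*(-2*3)) = -41 + ((-32 - 3*(-1))/(11 - 1))*((1*(-2))*(-2*3)) = -41 + ((-32 + 3)/10)*(-2*(-6)) = -41 + ((⅒)*(-29))*12 = -41 - 29/10*12 = -41 - 174/5 = -379/5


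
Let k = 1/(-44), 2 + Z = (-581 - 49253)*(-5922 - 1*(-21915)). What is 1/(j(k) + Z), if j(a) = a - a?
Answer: -1/796995164 ≈ -1.2547e-9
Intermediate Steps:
Z = -796995164 (Z = -2 + (-581 - 49253)*(-5922 - 1*(-21915)) = -2 - 49834*(-5922 + 21915) = -2 - 49834*15993 = -2 - 796995162 = -796995164)
k = -1/44 ≈ -0.022727
j(a) = 0
1/(j(k) + Z) = 1/(0 - 796995164) = 1/(-796995164) = -1/796995164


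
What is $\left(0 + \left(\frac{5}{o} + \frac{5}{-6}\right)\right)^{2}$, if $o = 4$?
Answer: $\frac{25}{144} \approx 0.17361$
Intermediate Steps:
$\left(0 + \left(\frac{5}{o} + \frac{5}{-6}\right)\right)^{2} = \left(0 + \left(\frac{5}{4} + \frac{5}{-6}\right)\right)^{2} = \left(0 + \left(5 \cdot \frac{1}{4} + 5 \left(- \frac{1}{6}\right)\right)\right)^{2} = \left(0 + \left(\frac{5}{4} - \frac{5}{6}\right)\right)^{2} = \left(0 + \frac{5}{12}\right)^{2} = \left(\frac{5}{12}\right)^{2} = \frac{25}{144}$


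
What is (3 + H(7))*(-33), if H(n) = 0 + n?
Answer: -330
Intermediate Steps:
H(n) = n
(3 + H(7))*(-33) = (3 + 7)*(-33) = 10*(-33) = -330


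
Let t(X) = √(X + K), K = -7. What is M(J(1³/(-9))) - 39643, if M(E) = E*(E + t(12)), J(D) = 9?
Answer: -39562 + 9*√5 ≈ -39542.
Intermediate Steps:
t(X) = √(-7 + X) (t(X) = √(X - 7) = √(-7 + X))
M(E) = E*(E + √5) (M(E) = E*(E + √(-7 + 12)) = E*(E + √5))
M(J(1³/(-9))) - 39643 = 9*(9 + √5) - 39643 = (81 + 9*√5) - 39643 = -39562 + 9*√5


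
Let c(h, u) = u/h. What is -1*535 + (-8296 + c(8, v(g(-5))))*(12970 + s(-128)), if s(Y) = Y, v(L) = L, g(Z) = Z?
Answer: -426183173/4 ≈ -1.0655e+8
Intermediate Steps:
-1*535 + (-8296 + c(8, v(g(-5))))*(12970 + s(-128)) = -1*535 + (-8296 - 5/8)*(12970 - 128) = -535 + (-8296 - 5*⅛)*12842 = -535 + (-8296 - 5/8)*12842 = -535 - 66373/8*12842 = -535 - 426181033/4 = -426183173/4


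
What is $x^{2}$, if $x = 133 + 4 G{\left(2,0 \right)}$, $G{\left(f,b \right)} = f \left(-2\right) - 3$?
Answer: $11025$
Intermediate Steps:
$G{\left(f,b \right)} = -3 - 2 f$ ($G{\left(f,b \right)} = - 2 f - 3 = -3 - 2 f$)
$x = 105$ ($x = 133 + 4 \left(-3 - 4\right) = 133 + 4 \left(-7\right) = 133 - 28 = 105$)
$x^{2} = 105^{2} = 11025$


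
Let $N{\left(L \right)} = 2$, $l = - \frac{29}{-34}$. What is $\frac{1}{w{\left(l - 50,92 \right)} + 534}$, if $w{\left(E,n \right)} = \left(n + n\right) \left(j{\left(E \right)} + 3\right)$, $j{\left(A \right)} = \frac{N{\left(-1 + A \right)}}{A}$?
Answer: $\frac{1671}{1802194} \approx 0.0009272$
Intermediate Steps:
$l = \frac{29}{34}$ ($l = \left(-29\right) \left(- \frac{1}{34}\right) = \frac{29}{34} \approx 0.85294$)
$j{\left(A \right)} = \frac{2}{A}$
$w{\left(E,n \right)} = 2 n \left(3 + \frac{2}{E}\right)$ ($w{\left(E,n \right)} = \left(n + n\right) \left(\frac{2}{E} + 3\right) = 2 n \left(3 + \frac{2}{E}\right)$)
$\frac{1}{w{\left(l - 50,92 \right)} + 534} = \frac{1}{\left(6 \cdot 92 + 4 \cdot 92 \frac{1}{\frac{29}{34} - 50}\right) + 534} = \frac{1}{\left(552 + 4 \cdot 92 \frac{1}{- \frac{1671}{34}}\right) + 534} = \frac{1}{\left(552 + 4 \cdot 92 \left(- \frac{34}{1671}\right)\right) + 534} = \frac{1}{\left(552 - \frac{12512}{1671}\right) + 534} = \frac{1}{\frac{909880}{1671} + 534} = \frac{1}{\frac{1802194}{1671}} = \frac{1671}{1802194}$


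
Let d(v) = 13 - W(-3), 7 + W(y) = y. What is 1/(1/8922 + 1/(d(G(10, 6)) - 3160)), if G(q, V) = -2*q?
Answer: -27988314/5785 ≈ -4838.1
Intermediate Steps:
W(y) = -7 + y
d(v) = 23 (d(v) = 13 - (-7 - 3) = 13 - 1*(-10) = 13 + 10 = 23)
1/(1/8922 + 1/(d(G(10, 6)) - 3160)) = 1/(1/8922 + 1/(23 - 3160)) = 1/(1/8922 + 1/(-3137)) = 1/(1/8922 - 1/3137) = 1/(-5785/27988314) = -27988314/5785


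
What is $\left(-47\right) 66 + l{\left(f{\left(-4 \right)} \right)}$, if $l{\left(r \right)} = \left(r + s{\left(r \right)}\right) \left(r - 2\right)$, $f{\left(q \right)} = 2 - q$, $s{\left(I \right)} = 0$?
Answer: $-3078$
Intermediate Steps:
$l{\left(r \right)} = r \left(-2 + r\right)$ ($l{\left(r \right)} = \left(r + 0\right) \left(r - 2\right) = r \left(-2 + r\right)$)
$\left(-47\right) 66 + l{\left(f{\left(-4 \right)} \right)} = \left(-47\right) 66 + \left(2 - -4\right) \left(-2 + \left(2 - -4\right)\right) = -3102 + \left(2 + 4\right) \left(-2 + \left(2 + 4\right)\right) = -3102 + 6 \left(-2 + 6\right) = -3102 + 6 \cdot 4 = -3102 + 24 = -3078$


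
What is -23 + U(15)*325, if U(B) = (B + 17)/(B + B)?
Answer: 971/3 ≈ 323.67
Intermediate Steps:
U(B) = (17 + B)/(2*B) (U(B) = (17 + B)/((2*B)) = (17 + B)*(1/(2*B)) = (17 + B)/(2*B))
-23 + U(15)*325 = -23 + ((1/2)*(17 + 15)/15)*325 = -23 + ((1/2)*(1/15)*32)*325 = -23 + (16/15)*325 = -23 + 1040/3 = 971/3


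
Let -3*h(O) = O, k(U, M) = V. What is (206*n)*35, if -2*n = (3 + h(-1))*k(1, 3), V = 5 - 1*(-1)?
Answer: -72100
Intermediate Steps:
V = 6 (V = 5 + 1 = 6)
k(U, M) = 6
h(O) = -O/3
n = -10 (n = -(3 - 1/3*(-1))*6/2 = -(3 + 1/3)*6/2 = -5*6/3 = -1/2*20 = -10)
(206*n)*35 = (206*(-10))*35 = -2060*35 = -72100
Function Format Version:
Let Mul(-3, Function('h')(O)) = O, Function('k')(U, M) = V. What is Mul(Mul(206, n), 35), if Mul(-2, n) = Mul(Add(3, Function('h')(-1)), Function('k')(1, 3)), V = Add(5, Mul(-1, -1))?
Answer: -72100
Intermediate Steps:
V = 6 (V = Add(5, 1) = 6)
Function('k')(U, M) = 6
Function('h')(O) = Mul(Rational(-1, 3), O)
n = -10 (n = Mul(Rational(-1, 2), Mul(Add(3, Mul(Rational(-1, 3), -1)), 6)) = Mul(Rational(-1, 2), Mul(Add(3, Rational(1, 3)), 6)) = Mul(Rational(-1, 2), Mul(Rational(10, 3), 6)) = Mul(Rational(-1, 2), 20) = -10)
Mul(Mul(206, n), 35) = Mul(Mul(206, -10), 35) = Mul(-2060, 35) = -72100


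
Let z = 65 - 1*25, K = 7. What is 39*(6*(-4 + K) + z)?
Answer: 2262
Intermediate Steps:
z = 40 (z = 65 - 25 = 40)
39*(6*(-4 + K) + z) = 39*(6*(-4 + 7) + 40) = 39*(6*3 + 40) = 39*(18 + 40) = 39*58 = 2262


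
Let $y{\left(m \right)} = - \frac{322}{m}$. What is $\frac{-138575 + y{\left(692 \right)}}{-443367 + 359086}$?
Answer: $\frac{47947111}{29161226} \approx 1.6442$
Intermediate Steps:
$\frac{-138575 + y{\left(692 \right)}}{-443367 + 359086} = \frac{-138575 - \frac{322}{692}}{-443367 + 359086} = \frac{-138575 - \frac{161}{346}}{-84281} = \left(-138575 - \frac{161}{346}\right) \left(- \frac{1}{84281}\right) = \left(- \frac{47947111}{346}\right) \left(- \frac{1}{84281}\right) = \frac{47947111}{29161226}$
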